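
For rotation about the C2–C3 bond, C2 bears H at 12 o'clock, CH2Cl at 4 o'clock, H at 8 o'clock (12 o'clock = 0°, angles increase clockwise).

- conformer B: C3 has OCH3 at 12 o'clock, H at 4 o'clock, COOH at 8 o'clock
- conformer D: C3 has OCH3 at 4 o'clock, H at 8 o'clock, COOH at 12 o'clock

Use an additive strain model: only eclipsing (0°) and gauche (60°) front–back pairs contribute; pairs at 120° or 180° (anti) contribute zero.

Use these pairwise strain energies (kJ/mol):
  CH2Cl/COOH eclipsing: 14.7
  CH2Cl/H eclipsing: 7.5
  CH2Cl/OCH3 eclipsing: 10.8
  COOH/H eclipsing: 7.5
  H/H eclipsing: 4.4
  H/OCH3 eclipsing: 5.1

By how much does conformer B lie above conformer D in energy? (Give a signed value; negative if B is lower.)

B (eclipsed): H(0°)/OCH3(0°) eclipsed 5.1; CH2Cl(120°)/H(120°) eclipsed 7.5; H(240°)/COOH(240°) eclipsed 7.5 → 20.1 kJ/mol.
D (eclipsed): H(0°)/COOH(0°) eclipsed 7.5; CH2Cl(120°)/OCH3(120°) eclipsed 10.8; H(240°)/H(240°) eclipsed 4.4 → 22.7 kJ/mol.
E(B) − E(D) = 20.1 − 22.7 = -2.6 kJ/mol.

-2.6 kJ/mol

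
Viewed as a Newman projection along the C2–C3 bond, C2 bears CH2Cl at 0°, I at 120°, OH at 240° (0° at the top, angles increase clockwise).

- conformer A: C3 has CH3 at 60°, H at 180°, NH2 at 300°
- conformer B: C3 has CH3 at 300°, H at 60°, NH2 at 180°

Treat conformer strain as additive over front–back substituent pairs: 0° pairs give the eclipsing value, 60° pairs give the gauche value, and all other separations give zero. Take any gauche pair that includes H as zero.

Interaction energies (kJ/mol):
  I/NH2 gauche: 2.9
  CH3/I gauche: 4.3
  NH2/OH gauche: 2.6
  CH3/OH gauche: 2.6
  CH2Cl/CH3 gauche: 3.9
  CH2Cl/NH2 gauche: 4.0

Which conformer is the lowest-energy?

B

A (staggered): CH2Cl(0°)/CH3(60°) gauche 3.9; CH2Cl(0°)/NH2(300°) gauche 4.0; I(120°)/CH3(60°) gauche 4.3; OH(240°)/NH2(300°) gauche 2.6 → 14.8 kJ/mol.
B (staggered): CH2Cl(0°)/CH3(300°) gauche 3.9; I(120°)/NH2(180°) gauche 2.9; OH(240°)/CH3(300°) gauche 2.6; OH(240°)/NH2(180°) gauche 2.6 → 12.0 kJ/mol.
B has the lowest total (12.0 kJ/mol).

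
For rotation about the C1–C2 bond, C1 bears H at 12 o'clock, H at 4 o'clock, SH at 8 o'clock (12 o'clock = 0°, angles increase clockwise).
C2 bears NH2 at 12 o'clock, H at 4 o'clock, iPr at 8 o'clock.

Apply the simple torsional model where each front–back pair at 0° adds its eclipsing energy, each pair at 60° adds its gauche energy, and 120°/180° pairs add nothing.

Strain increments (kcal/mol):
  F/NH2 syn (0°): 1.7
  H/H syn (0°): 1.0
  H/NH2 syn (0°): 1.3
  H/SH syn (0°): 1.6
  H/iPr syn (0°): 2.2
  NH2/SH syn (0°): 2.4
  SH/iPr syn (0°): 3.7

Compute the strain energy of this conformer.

6.0 kcal/mol

This conformer (eclipsed): H(0°)/NH2(0°) eclipsed 1.3; H(120°)/H(120°) eclipsed 1.0; SH(240°)/iPr(240°) eclipsed 3.7 → 6.0 kcal/mol.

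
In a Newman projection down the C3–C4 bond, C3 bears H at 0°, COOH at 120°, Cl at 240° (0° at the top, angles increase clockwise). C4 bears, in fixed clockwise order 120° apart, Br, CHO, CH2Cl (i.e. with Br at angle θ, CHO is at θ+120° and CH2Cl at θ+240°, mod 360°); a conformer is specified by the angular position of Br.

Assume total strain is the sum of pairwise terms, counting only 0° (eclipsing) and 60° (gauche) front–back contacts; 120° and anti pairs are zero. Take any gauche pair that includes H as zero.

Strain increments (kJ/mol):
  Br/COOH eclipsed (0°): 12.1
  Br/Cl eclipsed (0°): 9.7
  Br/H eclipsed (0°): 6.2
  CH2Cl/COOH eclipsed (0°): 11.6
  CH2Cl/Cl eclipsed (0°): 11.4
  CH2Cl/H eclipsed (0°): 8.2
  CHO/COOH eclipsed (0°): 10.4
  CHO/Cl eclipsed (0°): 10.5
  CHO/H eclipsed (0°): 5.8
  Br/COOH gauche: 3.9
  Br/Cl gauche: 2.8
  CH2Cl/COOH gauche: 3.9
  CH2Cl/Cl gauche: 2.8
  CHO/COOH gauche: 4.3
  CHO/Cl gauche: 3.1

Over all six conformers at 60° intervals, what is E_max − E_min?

17.1 kJ/mol

Br at 0° is eclipsed. H at 0° is eclipsed with Br at 0° (6.2); COOH at 120° is eclipsed with CHO at 120° (10.4); Cl at 240° is eclipsed with CH2Cl at 240° (11.4). Total 28.0 kJ/mol.
Br at 60° is staggered. COOH at 120° is gauche with Br at 60° (3.9); COOH at 120° is gauche with CHO at 180° (4.3); Cl at 240° is gauche with CHO at 180° (3.1); Cl at 240° is gauche with CH2Cl at 300° (2.8). Total 14.1 kJ/mol.
Br at 120° is eclipsed. H at 0° is eclipsed with CH2Cl at 0° (8.2); COOH at 120° is eclipsed with Br at 120° (12.1); Cl at 240° is eclipsed with CHO at 240° (10.5). Total 30.8 kJ/mol.
Br at 180° is staggered. COOH at 120° is gauche with Br at 180° (3.9); COOH at 120° is gauche with CH2Cl at 60° (3.9); Cl at 240° is gauche with Br at 180° (2.8); Cl at 240° is gauche with CHO at 300° (3.1). Total 13.7 kJ/mol.
Br at 240° is eclipsed. H at 0° is eclipsed with CHO at 0° (5.8); COOH at 120° is eclipsed with CH2Cl at 120° (11.6); Cl at 240° is eclipsed with Br at 240° (9.7). Total 27.1 kJ/mol.
Br at 300° is staggered. COOH at 120° is gauche with CHO at 60° (4.3); COOH at 120° is gauche with CH2Cl at 180° (3.9); Cl at 240° is gauche with Br at 300° (2.8); Cl at 240° is gauche with CH2Cl at 180° (2.8). Total 13.8 kJ/mol.
Max at 120° (30.8 kJ/mol), min at 180° (13.7 kJ/mol); barrier = 17.1 kJ/mol.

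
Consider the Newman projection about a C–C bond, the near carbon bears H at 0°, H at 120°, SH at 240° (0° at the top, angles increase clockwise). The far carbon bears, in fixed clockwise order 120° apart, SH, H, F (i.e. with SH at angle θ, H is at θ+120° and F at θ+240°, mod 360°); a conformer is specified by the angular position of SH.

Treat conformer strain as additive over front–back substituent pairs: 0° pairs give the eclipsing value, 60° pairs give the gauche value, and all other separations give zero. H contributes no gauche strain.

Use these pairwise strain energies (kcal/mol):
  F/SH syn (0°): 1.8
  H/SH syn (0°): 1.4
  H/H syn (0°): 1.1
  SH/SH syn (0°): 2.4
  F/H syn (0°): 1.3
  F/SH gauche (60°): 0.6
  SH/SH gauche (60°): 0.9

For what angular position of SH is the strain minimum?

SH at 0° (eclipsed): H(0°)/SH(0°) eclipsed 1.4; H(120°)/H(120°) eclipsed 1.1; SH(240°)/F(240°) eclipsed 1.8 → 4.3 kcal/mol.
SH at 60° (staggered): SH(240°)/F(300°) gauche 0.6 → 0.6 kcal/mol.
SH at 120° (eclipsed): H(0°)/F(0°) eclipsed 1.3; H(120°)/SH(120°) eclipsed 1.4; SH(240°)/H(240°) eclipsed 1.4 → 4.1 kcal/mol.
SH at 180° (staggered): SH(240°)/SH(180°) gauche 0.9 → 0.9 kcal/mol.
SH at 240° (eclipsed): H(0°)/H(0°) eclipsed 1.1; H(120°)/F(120°) eclipsed 1.3; SH(240°)/SH(240°) eclipsed 2.4 → 4.8 kcal/mol.
SH at 300° (staggered): SH(240°)/SH(300°) gauche 0.9; SH(240°)/F(180°) gauche 0.6 → 1.5 kcal/mol.
The minimum (0.6 kcal/mol) occurs with SH at 60°.

60°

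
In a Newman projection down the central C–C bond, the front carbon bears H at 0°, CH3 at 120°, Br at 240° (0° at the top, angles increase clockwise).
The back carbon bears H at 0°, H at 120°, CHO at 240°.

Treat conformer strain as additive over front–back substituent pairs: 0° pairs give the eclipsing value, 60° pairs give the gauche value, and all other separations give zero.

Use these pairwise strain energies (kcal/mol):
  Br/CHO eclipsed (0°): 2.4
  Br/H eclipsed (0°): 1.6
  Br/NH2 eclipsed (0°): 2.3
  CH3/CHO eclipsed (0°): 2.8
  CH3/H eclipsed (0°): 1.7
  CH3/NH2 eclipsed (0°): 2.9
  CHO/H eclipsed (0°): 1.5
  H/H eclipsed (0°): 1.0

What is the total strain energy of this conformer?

This conformer (eclipsed): H–H eclipsed, CH3–H eclipsed, Br–CHO eclipsed; 1.0 + 1.7 + 2.4 = 5.1 kcal/mol.

5.1 kcal/mol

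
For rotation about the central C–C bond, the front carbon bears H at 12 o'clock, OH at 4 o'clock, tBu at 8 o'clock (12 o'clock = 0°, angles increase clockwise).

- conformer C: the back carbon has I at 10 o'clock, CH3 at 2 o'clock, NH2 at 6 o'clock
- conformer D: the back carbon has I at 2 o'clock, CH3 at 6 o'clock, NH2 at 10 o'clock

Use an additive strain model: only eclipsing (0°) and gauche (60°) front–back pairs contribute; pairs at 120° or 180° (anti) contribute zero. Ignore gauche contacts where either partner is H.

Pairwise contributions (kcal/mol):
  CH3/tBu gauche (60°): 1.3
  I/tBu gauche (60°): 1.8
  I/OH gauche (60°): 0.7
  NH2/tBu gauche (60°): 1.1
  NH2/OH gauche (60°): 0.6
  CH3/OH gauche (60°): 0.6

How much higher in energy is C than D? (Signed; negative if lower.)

+0.4 kcal/mol

C (staggered): OH–CH3 gauche, OH–NH2 gauche, tBu–I gauche, tBu–NH2 gauche; 0.6 + 0.6 + 1.8 + 1.1 = 4.1 kcal/mol.
D (staggered): OH–I gauche, OH–CH3 gauche, tBu–CH3 gauche, tBu–NH2 gauche; 0.7 + 0.6 + 1.3 + 1.1 = 3.7 kcal/mol.
E(C) − E(D) = 4.1 − 3.7 = +0.4 kcal/mol.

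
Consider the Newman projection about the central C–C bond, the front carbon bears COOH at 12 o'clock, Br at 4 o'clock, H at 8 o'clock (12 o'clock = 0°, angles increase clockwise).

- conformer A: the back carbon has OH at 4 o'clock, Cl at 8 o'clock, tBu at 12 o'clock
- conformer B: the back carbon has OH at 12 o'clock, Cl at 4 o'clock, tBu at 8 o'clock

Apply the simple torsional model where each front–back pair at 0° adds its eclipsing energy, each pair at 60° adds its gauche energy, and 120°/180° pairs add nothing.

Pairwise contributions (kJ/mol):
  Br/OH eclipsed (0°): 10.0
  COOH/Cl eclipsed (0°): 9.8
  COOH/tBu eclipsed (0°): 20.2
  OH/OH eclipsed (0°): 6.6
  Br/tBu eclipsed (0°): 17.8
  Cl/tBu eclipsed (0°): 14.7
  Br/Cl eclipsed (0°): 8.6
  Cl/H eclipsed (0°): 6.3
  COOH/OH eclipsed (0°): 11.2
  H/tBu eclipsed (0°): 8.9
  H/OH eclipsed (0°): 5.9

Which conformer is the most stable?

A (eclipsed): COOH(0°)/tBu(0°) eclipsed 20.2; Br(120°)/OH(120°) eclipsed 10.0; H(240°)/Cl(240°) eclipsed 6.3 → 36.5 kJ/mol.
B (eclipsed): COOH(0°)/OH(0°) eclipsed 11.2; Br(120°)/Cl(120°) eclipsed 8.6; H(240°)/tBu(240°) eclipsed 8.9 → 28.7 kJ/mol.
B has the lowest total (28.7 kJ/mol).

B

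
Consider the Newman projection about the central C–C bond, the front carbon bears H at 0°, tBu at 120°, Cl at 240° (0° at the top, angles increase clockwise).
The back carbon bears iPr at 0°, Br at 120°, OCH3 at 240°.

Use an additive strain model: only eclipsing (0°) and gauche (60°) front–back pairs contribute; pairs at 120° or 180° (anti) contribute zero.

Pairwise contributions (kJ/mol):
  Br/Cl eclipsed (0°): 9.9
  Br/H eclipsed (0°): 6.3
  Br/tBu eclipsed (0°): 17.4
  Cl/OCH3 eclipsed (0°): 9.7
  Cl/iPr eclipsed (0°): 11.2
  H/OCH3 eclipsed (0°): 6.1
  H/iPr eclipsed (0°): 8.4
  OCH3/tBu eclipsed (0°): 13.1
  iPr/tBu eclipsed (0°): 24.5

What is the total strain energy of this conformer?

This conformer is eclipsed. H at 0° is eclipsed with iPr at 0° (8.4); tBu at 120° is eclipsed with Br at 120° (17.4); Cl at 240° is eclipsed with OCH3 at 240° (9.7). Total 35.5 kJ/mol.

35.5 kJ/mol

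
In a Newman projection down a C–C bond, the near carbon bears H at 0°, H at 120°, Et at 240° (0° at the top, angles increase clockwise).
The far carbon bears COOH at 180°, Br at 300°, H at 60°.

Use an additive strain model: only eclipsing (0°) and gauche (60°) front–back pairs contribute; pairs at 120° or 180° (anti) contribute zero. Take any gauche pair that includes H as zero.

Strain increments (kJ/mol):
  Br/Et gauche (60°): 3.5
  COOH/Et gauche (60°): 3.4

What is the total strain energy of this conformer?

This conformer is staggered. Et at 240° is gauche with COOH at 180° (3.4); Et at 240° is gauche with Br at 300° (3.5). Total 6.9 kJ/mol.

6.9 kJ/mol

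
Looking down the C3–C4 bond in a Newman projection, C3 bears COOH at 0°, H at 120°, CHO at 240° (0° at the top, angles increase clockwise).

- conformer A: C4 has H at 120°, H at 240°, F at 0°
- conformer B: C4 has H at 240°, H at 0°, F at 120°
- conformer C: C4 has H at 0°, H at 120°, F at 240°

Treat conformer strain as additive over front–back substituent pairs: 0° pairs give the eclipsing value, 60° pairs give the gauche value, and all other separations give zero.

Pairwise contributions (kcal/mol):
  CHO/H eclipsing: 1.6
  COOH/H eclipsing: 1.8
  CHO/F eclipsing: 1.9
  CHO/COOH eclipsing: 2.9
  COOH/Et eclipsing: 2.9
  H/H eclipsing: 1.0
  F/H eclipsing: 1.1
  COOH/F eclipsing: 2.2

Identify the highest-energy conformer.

A

A (eclipsed): COOH(0°)/F(0°) eclipsed 2.2; H(120°)/H(120°) eclipsed 1.0; CHO(240°)/H(240°) eclipsed 1.6 → 4.8 kcal/mol.
B (eclipsed): COOH(0°)/H(0°) eclipsed 1.8; H(120°)/F(120°) eclipsed 1.1; CHO(240°)/H(240°) eclipsed 1.6 → 4.5 kcal/mol.
C (eclipsed): COOH(0°)/H(0°) eclipsed 1.8; H(120°)/H(120°) eclipsed 1.0; CHO(240°)/F(240°) eclipsed 1.9 → 4.7 kcal/mol.
A has the highest total (4.8 kcal/mol).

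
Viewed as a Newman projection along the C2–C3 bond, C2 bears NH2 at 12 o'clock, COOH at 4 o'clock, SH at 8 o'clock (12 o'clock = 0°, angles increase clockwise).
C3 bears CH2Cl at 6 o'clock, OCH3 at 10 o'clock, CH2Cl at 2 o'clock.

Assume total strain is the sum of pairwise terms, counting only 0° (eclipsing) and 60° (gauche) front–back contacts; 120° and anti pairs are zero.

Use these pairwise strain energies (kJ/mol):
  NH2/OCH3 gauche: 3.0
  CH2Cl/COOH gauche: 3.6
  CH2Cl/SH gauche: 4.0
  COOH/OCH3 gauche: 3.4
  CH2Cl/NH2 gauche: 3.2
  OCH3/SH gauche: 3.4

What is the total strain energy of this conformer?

20.8 kJ/mol

This conformer (staggered): NH2–OCH3 gauche, NH2–CH2Cl gauche, COOH–CH2Cl gauche, COOH–CH2Cl gauche, SH–CH2Cl gauche, SH–OCH3 gauche; 3.0 + 3.2 + 3.6 + 3.6 + 4.0 + 3.4 = 20.8 kJ/mol.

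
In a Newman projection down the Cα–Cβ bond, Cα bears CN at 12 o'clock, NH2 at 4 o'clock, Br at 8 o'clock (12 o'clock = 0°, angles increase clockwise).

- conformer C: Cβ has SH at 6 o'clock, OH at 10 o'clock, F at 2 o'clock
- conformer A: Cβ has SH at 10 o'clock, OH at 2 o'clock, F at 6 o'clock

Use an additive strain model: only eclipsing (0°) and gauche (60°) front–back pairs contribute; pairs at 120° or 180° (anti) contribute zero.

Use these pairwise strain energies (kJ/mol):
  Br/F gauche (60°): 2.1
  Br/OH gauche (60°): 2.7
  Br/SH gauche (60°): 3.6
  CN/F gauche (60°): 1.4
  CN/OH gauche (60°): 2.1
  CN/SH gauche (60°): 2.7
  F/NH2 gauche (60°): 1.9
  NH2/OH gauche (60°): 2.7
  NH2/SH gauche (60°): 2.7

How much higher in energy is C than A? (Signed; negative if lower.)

-0.7 kJ/mol

C (staggered): CN–OH gauche, CN–F gauche, NH2–SH gauche, NH2–F gauche, Br–SH gauche, Br–OH gauche; 2.1 + 1.4 + 2.7 + 1.9 + 3.6 + 2.7 = 14.4 kJ/mol.
A (staggered): CN–SH gauche, CN–OH gauche, NH2–OH gauche, NH2–F gauche, Br–SH gauche, Br–F gauche; 2.7 + 2.1 + 2.7 + 1.9 + 3.6 + 2.1 = 15.1 kJ/mol.
E(C) − E(A) = 14.4 − 15.1 = -0.7 kJ/mol.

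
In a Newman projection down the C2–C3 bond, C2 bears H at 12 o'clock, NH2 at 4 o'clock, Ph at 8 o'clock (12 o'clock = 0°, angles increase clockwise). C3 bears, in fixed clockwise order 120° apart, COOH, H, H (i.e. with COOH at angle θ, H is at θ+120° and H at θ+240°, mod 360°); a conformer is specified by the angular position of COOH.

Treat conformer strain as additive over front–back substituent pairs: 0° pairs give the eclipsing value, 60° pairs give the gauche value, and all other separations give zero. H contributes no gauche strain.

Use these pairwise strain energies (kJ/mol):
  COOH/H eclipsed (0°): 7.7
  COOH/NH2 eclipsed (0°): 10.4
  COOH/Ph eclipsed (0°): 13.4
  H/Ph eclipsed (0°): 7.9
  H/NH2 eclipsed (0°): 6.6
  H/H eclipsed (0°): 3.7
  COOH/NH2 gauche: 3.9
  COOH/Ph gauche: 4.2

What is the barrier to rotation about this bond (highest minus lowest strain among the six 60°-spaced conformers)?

19.8 kJ/mol

COOH at 0° (eclipsed): H–COOH eclipsed, NH2–H eclipsed, Ph–H eclipsed; 7.7 + 6.6 + 7.9 = 22.2 kJ/mol.
COOH at 60° (staggered): NH2–COOH gauche; 3.9 = 3.9 kJ/mol.
COOH at 120° (eclipsed): H–H eclipsed, NH2–COOH eclipsed, Ph–H eclipsed; 3.7 + 10.4 + 7.9 = 22.0 kJ/mol.
COOH at 180° (staggered): NH2–COOH gauche, Ph–COOH gauche; 3.9 + 4.2 = 8.1 kJ/mol.
COOH at 240° (eclipsed): H–H eclipsed, NH2–H eclipsed, Ph–COOH eclipsed; 3.7 + 6.6 + 13.4 = 23.7 kJ/mol.
COOH at 300° (staggered): Ph–COOH gauche; 4.2 = 4.2 kJ/mol.
Max at 240° (23.7 kJ/mol), min at 60° (3.9 kJ/mol); barrier = 19.8 kJ/mol.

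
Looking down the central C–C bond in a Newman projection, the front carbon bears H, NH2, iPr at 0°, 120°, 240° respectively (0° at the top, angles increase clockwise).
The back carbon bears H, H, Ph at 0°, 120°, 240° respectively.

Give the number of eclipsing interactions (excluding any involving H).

1

Non-H eclipsing pairs: iPr(240°)/Ph(240°) — 1 interaction.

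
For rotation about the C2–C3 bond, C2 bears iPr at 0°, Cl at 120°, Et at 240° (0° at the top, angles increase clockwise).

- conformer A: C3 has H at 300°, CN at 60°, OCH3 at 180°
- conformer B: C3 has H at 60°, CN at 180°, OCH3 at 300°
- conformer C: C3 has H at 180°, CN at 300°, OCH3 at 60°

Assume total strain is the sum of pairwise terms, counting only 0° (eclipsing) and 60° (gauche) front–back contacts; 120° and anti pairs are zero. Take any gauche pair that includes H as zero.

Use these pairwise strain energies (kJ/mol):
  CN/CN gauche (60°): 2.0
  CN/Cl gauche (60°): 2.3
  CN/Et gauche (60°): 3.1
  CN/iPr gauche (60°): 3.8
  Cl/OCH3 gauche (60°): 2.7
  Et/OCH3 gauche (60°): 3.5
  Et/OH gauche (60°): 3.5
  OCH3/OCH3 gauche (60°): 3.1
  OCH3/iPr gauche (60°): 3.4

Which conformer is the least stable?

A (staggered): iPr(0°)/CN(60°) gauche 3.8; Cl(120°)/CN(60°) gauche 2.3; Cl(120°)/OCH3(180°) gauche 2.7; Et(240°)/OCH3(180°) gauche 3.5 → 12.3 kJ/mol.
B (staggered): iPr(0°)/OCH3(300°) gauche 3.4; Cl(120°)/CN(180°) gauche 2.3; Et(240°)/CN(180°) gauche 3.1; Et(240°)/OCH3(300°) gauche 3.5 → 12.3 kJ/mol.
C (staggered): iPr(0°)/CN(300°) gauche 3.8; iPr(0°)/OCH3(60°) gauche 3.4; Cl(120°)/OCH3(60°) gauche 2.7; Et(240°)/CN(300°) gauche 3.1 → 13.0 kJ/mol.
C has the highest total (13.0 kJ/mol).

C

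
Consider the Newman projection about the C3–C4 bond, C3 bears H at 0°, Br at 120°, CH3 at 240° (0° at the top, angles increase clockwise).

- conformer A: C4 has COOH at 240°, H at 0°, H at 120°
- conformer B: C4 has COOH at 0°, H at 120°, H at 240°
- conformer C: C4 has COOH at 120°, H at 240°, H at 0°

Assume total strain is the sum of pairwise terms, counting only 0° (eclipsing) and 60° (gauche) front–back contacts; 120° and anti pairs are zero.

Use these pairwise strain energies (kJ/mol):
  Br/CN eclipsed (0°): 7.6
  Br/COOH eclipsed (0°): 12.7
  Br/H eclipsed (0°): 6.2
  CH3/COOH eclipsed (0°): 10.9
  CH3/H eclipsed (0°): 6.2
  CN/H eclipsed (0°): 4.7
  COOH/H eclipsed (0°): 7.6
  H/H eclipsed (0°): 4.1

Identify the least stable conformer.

A (eclipsed): H–H eclipsed, Br–H eclipsed, CH3–COOH eclipsed; 4.1 + 6.2 + 10.9 = 21.2 kJ/mol.
B (eclipsed): H–COOH eclipsed, Br–H eclipsed, CH3–H eclipsed; 7.6 + 6.2 + 6.2 = 20.0 kJ/mol.
C (eclipsed): H–H eclipsed, Br–COOH eclipsed, CH3–H eclipsed; 4.1 + 12.7 + 6.2 = 23.0 kJ/mol.
C has the highest total (23.0 kJ/mol).

C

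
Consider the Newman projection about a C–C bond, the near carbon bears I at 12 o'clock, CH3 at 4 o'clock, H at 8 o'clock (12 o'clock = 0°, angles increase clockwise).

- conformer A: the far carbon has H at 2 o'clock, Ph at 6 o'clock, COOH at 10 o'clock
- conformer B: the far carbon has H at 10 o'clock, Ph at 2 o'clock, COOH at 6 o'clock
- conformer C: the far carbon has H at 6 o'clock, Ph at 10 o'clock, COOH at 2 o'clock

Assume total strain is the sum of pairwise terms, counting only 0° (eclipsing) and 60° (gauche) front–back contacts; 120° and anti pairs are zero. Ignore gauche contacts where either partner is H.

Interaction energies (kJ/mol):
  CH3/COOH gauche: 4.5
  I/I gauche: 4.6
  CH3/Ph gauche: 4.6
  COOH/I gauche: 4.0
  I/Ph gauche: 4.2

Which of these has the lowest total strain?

A

A (staggered): I(0°)/COOH(300°) gauche 4.0; CH3(120°)/Ph(180°) gauche 4.6 → 8.6 kJ/mol.
B (staggered): I(0°)/Ph(60°) gauche 4.2; CH3(120°)/Ph(60°) gauche 4.6; CH3(120°)/COOH(180°) gauche 4.5 → 13.3 kJ/mol.
C (staggered): I(0°)/Ph(300°) gauche 4.2; I(0°)/COOH(60°) gauche 4.0; CH3(120°)/COOH(60°) gauche 4.5 → 12.7 kJ/mol.
A has the lowest total (8.6 kJ/mol).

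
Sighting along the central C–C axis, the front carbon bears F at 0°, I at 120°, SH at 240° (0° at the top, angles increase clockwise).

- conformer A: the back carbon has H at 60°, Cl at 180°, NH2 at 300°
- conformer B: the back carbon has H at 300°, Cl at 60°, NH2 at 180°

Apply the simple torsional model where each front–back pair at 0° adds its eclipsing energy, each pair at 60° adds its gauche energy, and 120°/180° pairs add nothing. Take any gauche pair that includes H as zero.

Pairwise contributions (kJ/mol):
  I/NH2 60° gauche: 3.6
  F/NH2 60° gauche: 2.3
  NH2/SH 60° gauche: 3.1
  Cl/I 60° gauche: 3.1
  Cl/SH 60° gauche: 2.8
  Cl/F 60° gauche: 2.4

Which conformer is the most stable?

A (staggered): F(0°)/NH2(300°) gauche 2.3; I(120°)/Cl(180°) gauche 3.1; SH(240°)/Cl(180°) gauche 2.8; SH(240°)/NH2(300°) gauche 3.1 → 11.3 kJ/mol.
B (staggered): F(0°)/Cl(60°) gauche 2.4; I(120°)/Cl(60°) gauche 3.1; I(120°)/NH2(180°) gauche 3.6; SH(240°)/NH2(180°) gauche 3.1 → 12.2 kJ/mol.
A has the lowest total (11.3 kJ/mol).

A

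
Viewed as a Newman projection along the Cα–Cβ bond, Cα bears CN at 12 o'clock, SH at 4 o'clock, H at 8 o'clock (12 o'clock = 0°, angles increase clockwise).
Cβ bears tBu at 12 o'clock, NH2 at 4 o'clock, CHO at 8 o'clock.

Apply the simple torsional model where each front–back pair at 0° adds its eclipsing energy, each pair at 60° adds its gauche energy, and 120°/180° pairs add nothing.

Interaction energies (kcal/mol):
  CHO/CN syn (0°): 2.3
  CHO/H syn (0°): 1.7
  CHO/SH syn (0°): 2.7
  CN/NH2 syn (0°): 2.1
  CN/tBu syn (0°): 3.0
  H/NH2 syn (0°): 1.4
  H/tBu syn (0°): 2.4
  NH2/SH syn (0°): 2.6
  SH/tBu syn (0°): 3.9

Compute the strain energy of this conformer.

This conformer (eclipsed): CN(0°)/tBu(0°) eclipsed 3.0; SH(120°)/NH2(120°) eclipsed 2.6; H(240°)/CHO(240°) eclipsed 1.7 → 7.3 kcal/mol.

7.3 kcal/mol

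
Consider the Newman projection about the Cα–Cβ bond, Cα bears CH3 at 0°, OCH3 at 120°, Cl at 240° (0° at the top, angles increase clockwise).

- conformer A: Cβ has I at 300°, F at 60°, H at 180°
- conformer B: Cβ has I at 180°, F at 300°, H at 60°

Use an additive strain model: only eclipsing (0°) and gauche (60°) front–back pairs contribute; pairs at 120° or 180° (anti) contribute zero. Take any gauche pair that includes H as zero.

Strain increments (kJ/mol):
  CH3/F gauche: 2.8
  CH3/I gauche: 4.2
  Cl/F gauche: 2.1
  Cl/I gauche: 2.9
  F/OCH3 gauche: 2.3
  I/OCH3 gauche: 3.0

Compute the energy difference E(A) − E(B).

A (staggered): CH3(0°)/I(300°) gauche 4.2; CH3(0°)/F(60°) gauche 2.8; OCH3(120°)/F(60°) gauche 2.3; Cl(240°)/I(300°) gauche 2.9 → 12.2 kJ/mol.
B (staggered): CH3(0°)/F(300°) gauche 2.8; OCH3(120°)/I(180°) gauche 3.0; Cl(240°)/I(180°) gauche 2.9; Cl(240°)/F(300°) gauche 2.1 → 10.8 kJ/mol.
E(A) − E(B) = 12.2 − 10.8 = +1.4 kJ/mol.

+1.4 kJ/mol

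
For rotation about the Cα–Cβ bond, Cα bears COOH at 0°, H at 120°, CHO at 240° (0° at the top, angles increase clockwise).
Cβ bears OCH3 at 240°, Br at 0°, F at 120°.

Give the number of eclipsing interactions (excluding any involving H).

2

Non-H eclipsing pairs: COOH(0°)/Br(0°); CHO(240°)/OCH3(240°) — 2 interactions.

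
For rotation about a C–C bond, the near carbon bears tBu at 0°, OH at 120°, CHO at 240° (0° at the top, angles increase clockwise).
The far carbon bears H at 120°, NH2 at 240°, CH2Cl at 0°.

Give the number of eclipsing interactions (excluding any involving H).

2

Non-H eclipsing pairs: tBu(0°)/CH2Cl(0°); CHO(240°)/NH2(240°) — 2 interactions.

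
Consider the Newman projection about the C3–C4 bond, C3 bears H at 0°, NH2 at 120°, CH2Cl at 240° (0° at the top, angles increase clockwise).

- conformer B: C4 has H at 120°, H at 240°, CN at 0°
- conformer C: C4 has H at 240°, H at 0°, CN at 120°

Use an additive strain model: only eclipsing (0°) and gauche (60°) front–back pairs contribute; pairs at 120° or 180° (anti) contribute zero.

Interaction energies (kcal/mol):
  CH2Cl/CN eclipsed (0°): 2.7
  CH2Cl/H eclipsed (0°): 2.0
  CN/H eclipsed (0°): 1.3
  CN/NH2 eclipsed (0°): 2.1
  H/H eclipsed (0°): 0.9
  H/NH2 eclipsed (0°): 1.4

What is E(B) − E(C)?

-0.3 kcal/mol

B (eclipsed): H–CN eclipsed, NH2–H eclipsed, CH2Cl–H eclipsed; 1.3 + 1.4 + 2.0 = 4.7 kcal/mol.
C (eclipsed): H–H eclipsed, NH2–CN eclipsed, CH2Cl–H eclipsed; 0.9 + 2.1 + 2.0 = 5.0 kcal/mol.
E(B) − E(C) = 4.7 − 5.0 = -0.3 kcal/mol.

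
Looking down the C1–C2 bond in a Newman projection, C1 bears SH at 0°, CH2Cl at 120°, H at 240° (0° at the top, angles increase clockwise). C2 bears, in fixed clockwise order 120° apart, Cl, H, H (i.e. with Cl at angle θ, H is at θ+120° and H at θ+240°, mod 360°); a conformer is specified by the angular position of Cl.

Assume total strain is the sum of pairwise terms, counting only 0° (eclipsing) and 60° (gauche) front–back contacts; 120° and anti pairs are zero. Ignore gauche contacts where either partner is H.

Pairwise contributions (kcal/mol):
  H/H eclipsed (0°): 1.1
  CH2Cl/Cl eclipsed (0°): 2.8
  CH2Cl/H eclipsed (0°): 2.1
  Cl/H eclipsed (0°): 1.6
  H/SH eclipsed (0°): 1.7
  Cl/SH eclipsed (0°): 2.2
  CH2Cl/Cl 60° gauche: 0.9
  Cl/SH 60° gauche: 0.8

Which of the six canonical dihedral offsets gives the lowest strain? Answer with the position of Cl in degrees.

300°

Cl at 0° (eclipsed): SH(0°)/Cl(0°) eclipsed 2.2; CH2Cl(120°)/H(120°) eclipsed 2.1; H(240°)/H(240°) eclipsed 1.1 → 5.4 kcal/mol.
Cl at 60° (staggered): SH(0°)/Cl(60°) gauche 0.8; CH2Cl(120°)/Cl(60°) gauche 0.9 → 1.7 kcal/mol.
Cl at 120° (eclipsed): SH(0°)/H(0°) eclipsed 1.7; CH2Cl(120°)/Cl(120°) eclipsed 2.8; H(240°)/H(240°) eclipsed 1.1 → 5.6 kcal/mol.
Cl at 180° (staggered): CH2Cl(120°)/Cl(180°) gauche 0.9 → 0.9 kcal/mol.
Cl at 240° (eclipsed): SH(0°)/H(0°) eclipsed 1.7; CH2Cl(120°)/H(120°) eclipsed 2.1; H(240°)/Cl(240°) eclipsed 1.6 → 5.4 kcal/mol.
Cl at 300° (staggered): SH(0°)/Cl(300°) gauche 0.8 → 0.8 kcal/mol.
The minimum (0.8 kcal/mol) occurs with Cl at 300°.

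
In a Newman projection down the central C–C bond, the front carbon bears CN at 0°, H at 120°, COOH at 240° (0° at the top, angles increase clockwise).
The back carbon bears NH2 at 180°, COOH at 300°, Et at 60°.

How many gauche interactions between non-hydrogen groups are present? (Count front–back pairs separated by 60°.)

Non-H gauche pairs: CN(0°)/COOH(300°); CN(0°)/Et(60°); COOH(240°)/NH2(180°); COOH(240°)/COOH(300°) — 4 interactions.

4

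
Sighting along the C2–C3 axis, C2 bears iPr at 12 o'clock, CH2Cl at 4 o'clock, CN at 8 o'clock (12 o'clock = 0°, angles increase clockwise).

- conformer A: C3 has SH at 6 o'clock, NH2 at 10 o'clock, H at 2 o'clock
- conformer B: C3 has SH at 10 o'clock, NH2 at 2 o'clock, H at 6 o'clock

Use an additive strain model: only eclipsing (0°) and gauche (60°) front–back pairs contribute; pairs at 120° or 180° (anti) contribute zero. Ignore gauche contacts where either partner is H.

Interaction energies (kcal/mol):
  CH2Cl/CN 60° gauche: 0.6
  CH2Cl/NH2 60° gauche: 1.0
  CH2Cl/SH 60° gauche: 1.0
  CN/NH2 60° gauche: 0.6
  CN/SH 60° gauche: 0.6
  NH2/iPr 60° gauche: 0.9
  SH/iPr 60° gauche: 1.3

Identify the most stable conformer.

A

A (staggered): iPr(0°)/NH2(300°) gauche 0.9; CH2Cl(120°)/SH(180°) gauche 1.0; CN(240°)/SH(180°) gauche 0.6; CN(240°)/NH2(300°) gauche 0.6 → 3.1 kcal/mol.
B (staggered): iPr(0°)/SH(300°) gauche 1.3; iPr(0°)/NH2(60°) gauche 0.9; CH2Cl(120°)/NH2(60°) gauche 1.0; CN(240°)/SH(300°) gauche 0.6 → 3.8 kcal/mol.
A has the lowest total (3.1 kcal/mol).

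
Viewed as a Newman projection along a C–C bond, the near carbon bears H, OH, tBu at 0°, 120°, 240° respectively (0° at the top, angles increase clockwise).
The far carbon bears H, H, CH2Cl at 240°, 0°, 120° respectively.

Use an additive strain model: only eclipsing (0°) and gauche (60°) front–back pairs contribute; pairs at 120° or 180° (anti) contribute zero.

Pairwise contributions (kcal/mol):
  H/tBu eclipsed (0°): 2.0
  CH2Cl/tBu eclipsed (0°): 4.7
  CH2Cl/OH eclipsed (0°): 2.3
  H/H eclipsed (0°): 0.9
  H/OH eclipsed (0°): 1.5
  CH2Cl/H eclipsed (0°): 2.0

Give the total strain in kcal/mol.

5.2 kcal/mol

This conformer (eclipsed): H–H eclipsed, OH–CH2Cl eclipsed, tBu–H eclipsed; 0.9 + 2.3 + 2.0 = 5.2 kcal/mol.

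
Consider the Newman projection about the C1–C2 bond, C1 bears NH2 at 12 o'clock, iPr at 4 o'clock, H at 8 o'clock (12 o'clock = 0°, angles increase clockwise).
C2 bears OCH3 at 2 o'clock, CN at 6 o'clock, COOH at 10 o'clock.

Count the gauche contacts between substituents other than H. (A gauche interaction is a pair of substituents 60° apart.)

Non-H gauche pairs: NH2(0°)/OCH3(60°); NH2(0°)/COOH(300°); iPr(120°)/OCH3(60°); iPr(120°)/CN(180°) — 4 interactions.

4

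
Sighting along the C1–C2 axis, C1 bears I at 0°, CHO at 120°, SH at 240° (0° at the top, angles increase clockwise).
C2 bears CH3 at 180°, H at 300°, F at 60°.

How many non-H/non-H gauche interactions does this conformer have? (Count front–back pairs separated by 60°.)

Non-H gauche pairs: I(0°)/F(60°); CHO(120°)/CH3(180°); CHO(120°)/F(60°); SH(240°)/CH3(180°) — 4 interactions.

4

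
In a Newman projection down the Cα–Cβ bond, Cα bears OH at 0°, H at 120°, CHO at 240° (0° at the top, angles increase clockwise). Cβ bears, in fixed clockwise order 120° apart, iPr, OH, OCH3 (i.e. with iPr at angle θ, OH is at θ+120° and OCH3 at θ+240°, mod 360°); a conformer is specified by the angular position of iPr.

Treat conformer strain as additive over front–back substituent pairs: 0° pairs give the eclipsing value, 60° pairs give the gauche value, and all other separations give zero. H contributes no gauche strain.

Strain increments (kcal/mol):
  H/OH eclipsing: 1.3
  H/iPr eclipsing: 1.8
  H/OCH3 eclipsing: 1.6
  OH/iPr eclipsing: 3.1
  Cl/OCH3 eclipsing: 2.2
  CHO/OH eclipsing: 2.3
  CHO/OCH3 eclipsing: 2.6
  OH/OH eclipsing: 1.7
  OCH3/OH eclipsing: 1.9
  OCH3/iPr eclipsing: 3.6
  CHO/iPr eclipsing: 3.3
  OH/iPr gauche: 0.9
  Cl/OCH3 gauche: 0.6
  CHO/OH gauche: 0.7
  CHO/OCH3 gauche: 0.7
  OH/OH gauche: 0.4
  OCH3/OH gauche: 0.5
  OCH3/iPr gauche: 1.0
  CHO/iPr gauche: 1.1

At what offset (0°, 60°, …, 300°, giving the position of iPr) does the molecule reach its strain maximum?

iPr at 0° is eclipsed. OH at 0° is eclipsed with iPr at 0° (3.1); H at 120° is eclipsed with OH at 120° (1.3); CHO at 240° is eclipsed with OCH3 at 240° (2.6). Total 7.0 kcal/mol.
iPr at 60° is staggered. OH at 0° is gauche with iPr at 60° (0.9); OH at 0° is gauche with OCH3 at 300° (0.5); CHO at 240° is gauche with OH at 180° (0.7); CHO at 240° is gauche with OCH3 at 300° (0.7). Total 2.8 kcal/mol.
iPr at 120° is eclipsed. OH at 0° is eclipsed with OCH3 at 0° (1.9); H at 120° is eclipsed with iPr at 120° (1.8); CHO at 240° is eclipsed with OH at 240° (2.3). Total 6.0 kcal/mol.
iPr at 180° is staggered. OH at 0° is gauche with OH at 300° (0.4); OH at 0° is gauche with OCH3 at 60° (0.5); CHO at 240° is gauche with iPr at 180° (1.1); CHO at 240° is gauche with OH at 300° (0.7). Total 2.7 kcal/mol.
iPr at 240° is eclipsed. OH at 0° is eclipsed with OH at 0° (1.7); H at 120° is eclipsed with OCH3 at 120° (1.6); CHO at 240° is eclipsed with iPr at 240° (3.3). Total 6.6 kcal/mol.
iPr at 300° is staggered. OH at 0° is gauche with iPr at 300° (0.9); OH at 0° is gauche with OH at 60° (0.4); CHO at 240° is gauche with iPr at 300° (1.1); CHO at 240° is gauche with OCH3 at 180° (0.7). Total 3.1 kcal/mol.
The maximum (7.0 kcal/mol) occurs with iPr at 0°.

0°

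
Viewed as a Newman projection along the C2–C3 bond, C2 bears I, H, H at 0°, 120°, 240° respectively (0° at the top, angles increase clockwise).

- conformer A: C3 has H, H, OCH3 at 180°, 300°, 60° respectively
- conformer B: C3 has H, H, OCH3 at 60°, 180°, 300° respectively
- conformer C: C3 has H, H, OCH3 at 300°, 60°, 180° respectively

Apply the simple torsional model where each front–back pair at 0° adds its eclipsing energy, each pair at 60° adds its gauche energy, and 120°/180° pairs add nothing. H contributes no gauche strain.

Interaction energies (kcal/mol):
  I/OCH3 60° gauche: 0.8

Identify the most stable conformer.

A (staggered): I(0°)/OCH3(60°) gauche 0.8 → 0.8 kcal/mol.
B (staggered): I(0°)/OCH3(300°) gauche 0.8 → 0.8 kcal/mol.
C (staggered): no non-H gauche contacts → 0.0 kcal/mol.
C has the lowest total (0.0 kcal/mol).

C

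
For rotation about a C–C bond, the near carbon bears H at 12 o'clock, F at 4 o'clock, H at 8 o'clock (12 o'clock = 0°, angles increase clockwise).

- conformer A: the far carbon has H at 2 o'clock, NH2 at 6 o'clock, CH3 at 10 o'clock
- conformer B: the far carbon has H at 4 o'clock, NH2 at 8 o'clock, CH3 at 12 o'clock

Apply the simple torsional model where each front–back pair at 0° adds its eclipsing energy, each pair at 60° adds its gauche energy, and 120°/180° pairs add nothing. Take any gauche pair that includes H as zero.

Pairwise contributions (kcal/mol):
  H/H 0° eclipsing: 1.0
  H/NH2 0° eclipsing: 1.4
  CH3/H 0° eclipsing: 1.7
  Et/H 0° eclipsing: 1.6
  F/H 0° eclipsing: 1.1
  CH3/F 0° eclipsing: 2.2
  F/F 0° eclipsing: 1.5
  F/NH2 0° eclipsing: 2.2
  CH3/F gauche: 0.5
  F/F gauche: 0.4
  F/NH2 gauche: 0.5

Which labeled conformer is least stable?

B

A (staggered): F–NH2 gauche; 0.5 = 0.5 kcal/mol.
B (eclipsed): H–CH3 eclipsed, F–H eclipsed, H–NH2 eclipsed; 1.7 + 1.1 + 1.4 = 4.2 kcal/mol.
B has the highest total (4.2 kcal/mol).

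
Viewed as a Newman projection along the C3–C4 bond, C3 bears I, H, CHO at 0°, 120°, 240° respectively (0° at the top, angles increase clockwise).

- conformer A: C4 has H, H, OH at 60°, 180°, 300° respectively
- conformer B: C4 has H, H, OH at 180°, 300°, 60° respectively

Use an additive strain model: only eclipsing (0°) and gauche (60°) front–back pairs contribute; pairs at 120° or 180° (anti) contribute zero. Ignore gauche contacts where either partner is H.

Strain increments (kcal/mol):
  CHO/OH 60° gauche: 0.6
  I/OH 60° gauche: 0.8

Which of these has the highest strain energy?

A

A (staggered): I–OH gauche, CHO–OH gauche; 0.8 + 0.6 = 1.4 kcal/mol.
B (staggered): I–OH gauche; 0.8 = 0.8 kcal/mol.
A has the highest total (1.4 kcal/mol).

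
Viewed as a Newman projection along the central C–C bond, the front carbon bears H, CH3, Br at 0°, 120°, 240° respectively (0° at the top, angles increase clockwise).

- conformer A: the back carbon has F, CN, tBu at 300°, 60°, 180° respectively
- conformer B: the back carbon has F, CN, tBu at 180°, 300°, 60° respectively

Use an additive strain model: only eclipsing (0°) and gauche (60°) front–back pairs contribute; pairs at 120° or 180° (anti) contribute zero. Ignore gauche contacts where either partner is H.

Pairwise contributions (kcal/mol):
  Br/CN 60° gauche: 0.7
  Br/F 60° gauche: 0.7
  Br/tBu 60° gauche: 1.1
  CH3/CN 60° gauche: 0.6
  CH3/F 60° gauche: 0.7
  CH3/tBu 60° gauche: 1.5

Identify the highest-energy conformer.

A

A (staggered): CH3–CN gauche, CH3–tBu gauche, Br–F gauche, Br–tBu gauche; 0.6 + 1.5 + 0.7 + 1.1 = 3.9 kcal/mol.
B (staggered): CH3–F gauche, CH3–tBu gauche, Br–F gauche, Br–CN gauche; 0.7 + 1.5 + 0.7 + 0.7 = 3.6 kcal/mol.
A has the highest total (3.9 kcal/mol).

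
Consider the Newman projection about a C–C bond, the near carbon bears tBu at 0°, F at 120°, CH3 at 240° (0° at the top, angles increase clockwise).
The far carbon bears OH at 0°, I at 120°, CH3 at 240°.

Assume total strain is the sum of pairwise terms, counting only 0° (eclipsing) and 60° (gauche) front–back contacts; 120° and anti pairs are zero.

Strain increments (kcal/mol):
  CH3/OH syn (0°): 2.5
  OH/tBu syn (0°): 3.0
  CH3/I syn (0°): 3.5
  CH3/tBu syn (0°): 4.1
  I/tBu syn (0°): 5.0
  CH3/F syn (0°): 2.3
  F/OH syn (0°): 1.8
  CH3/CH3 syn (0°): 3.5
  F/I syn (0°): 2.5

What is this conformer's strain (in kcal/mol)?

9.0 kcal/mol

This conformer (eclipsed): tBu(0°)/OH(0°) eclipsed 3.0; F(120°)/I(120°) eclipsed 2.5; CH3(240°)/CH3(240°) eclipsed 3.5 → 9.0 kcal/mol.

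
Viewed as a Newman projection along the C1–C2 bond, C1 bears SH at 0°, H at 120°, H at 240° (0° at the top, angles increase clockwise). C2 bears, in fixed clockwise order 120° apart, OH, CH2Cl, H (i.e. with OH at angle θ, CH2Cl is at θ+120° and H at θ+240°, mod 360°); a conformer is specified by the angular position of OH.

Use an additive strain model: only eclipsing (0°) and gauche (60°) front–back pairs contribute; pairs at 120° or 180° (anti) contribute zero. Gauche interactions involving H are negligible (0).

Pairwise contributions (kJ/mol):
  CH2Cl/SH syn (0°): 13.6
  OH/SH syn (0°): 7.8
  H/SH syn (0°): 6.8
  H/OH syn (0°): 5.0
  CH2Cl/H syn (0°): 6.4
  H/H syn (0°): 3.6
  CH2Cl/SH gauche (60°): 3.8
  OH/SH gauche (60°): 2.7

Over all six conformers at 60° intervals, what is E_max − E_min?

OH at 0° is eclipsed. SH at 0° is eclipsed with OH at 0° (7.8); H at 120° is eclipsed with CH2Cl at 120° (6.4); H at 240° is eclipsed with H at 240° (3.6). Total 17.8 kJ/mol.
OH at 60° is staggered. SH at 0° is gauche with OH at 60° (2.7). Total 2.7 kJ/mol.
OH at 120° is eclipsed. SH at 0° is eclipsed with H at 0° (6.8); H at 120° is eclipsed with OH at 120° (5.0); H at 240° is eclipsed with CH2Cl at 240° (6.4). Total 18.2 kJ/mol.
OH at 180° is staggered. SH at 0° is gauche with CH2Cl at 300° (3.8). Total 3.8 kJ/mol.
OH at 240° is eclipsed. SH at 0° is eclipsed with CH2Cl at 0° (13.6); H at 120° is eclipsed with H at 120° (3.6); H at 240° is eclipsed with OH at 240° (5.0). Total 22.2 kJ/mol.
OH at 300° is staggered. SH at 0° is gauche with OH at 300° (2.7); SH at 0° is gauche with CH2Cl at 60° (3.8). Total 6.5 kJ/mol.
Max at 240° (22.2 kJ/mol), min at 60° (2.7 kJ/mol); barrier = 19.5 kJ/mol.

19.5 kJ/mol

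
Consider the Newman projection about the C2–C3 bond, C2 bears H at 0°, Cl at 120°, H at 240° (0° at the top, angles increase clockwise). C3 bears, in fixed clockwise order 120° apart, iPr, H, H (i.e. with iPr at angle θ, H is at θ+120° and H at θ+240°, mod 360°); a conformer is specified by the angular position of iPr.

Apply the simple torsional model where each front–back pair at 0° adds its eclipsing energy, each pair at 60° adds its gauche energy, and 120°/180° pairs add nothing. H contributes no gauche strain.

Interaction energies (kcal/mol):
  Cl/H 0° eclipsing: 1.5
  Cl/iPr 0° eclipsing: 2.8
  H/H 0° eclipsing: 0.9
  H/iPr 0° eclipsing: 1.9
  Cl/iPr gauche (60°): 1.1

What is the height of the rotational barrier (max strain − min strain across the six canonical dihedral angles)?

iPr at 0° (eclipsed): H–iPr eclipsed, Cl–H eclipsed, H–H eclipsed; 1.9 + 1.5 + 0.9 = 4.3 kcal/mol.
iPr at 60° (staggered): Cl–iPr gauche; 1.1 = 1.1 kcal/mol.
iPr at 120° (eclipsed): H–H eclipsed, Cl–iPr eclipsed, H–H eclipsed; 0.9 + 2.8 + 0.9 = 4.6 kcal/mol.
iPr at 180° (staggered): Cl–iPr gauche; 1.1 = 1.1 kcal/mol.
iPr at 240° (eclipsed): H–H eclipsed, Cl–H eclipsed, H–iPr eclipsed; 0.9 + 1.5 + 1.9 = 4.3 kcal/mol.
iPr at 300° (staggered): no non-H gauche contacts → 0.0 kcal/mol.
Max at 120° (4.6 kcal/mol), min at 300° (0.0 kcal/mol); barrier = 4.6 kcal/mol.

4.6 kcal/mol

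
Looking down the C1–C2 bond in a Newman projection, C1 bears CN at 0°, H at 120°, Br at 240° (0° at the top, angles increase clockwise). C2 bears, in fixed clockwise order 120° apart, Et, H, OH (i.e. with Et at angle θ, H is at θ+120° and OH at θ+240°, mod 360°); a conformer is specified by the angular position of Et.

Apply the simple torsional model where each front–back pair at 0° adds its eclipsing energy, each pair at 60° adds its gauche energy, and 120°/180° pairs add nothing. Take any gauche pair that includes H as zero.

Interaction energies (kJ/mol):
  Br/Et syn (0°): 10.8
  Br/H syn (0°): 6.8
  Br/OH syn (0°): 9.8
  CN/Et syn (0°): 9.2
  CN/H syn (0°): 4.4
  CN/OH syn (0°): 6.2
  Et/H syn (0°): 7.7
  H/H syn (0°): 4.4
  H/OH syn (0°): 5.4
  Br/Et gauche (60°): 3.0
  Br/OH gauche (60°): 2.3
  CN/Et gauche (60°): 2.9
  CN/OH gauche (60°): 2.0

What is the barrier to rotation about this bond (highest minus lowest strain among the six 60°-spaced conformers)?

18.4 kJ/mol

Et at 0° (eclipsed): CN–Et eclipsed, H–H eclipsed, Br–OH eclipsed; 9.2 + 4.4 + 9.8 = 23.4 kJ/mol.
Et at 60° (staggered): CN–Et gauche, CN–OH gauche, Br–OH gauche; 2.9 + 2.0 + 2.3 = 7.2 kJ/mol.
Et at 120° (eclipsed): CN–OH eclipsed, H–Et eclipsed, Br–H eclipsed; 6.2 + 7.7 + 6.8 = 20.7 kJ/mol.
Et at 180° (staggered): CN–OH gauche, Br–Et gauche; 2.0 + 3.0 = 5.0 kJ/mol.
Et at 240° (eclipsed): CN–H eclipsed, H–OH eclipsed, Br–Et eclipsed; 4.4 + 5.4 + 10.8 = 20.6 kJ/mol.
Et at 300° (staggered): CN–Et gauche, Br–Et gauche, Br–OH gauche; 2.9 + 3.0 + 2.3 = 8.2 kJ/mol.
Max at 0° (23.4 kJ/mol), min at 180° (5.0 kJ/mol); barrier = 18.4 kJ/mol.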